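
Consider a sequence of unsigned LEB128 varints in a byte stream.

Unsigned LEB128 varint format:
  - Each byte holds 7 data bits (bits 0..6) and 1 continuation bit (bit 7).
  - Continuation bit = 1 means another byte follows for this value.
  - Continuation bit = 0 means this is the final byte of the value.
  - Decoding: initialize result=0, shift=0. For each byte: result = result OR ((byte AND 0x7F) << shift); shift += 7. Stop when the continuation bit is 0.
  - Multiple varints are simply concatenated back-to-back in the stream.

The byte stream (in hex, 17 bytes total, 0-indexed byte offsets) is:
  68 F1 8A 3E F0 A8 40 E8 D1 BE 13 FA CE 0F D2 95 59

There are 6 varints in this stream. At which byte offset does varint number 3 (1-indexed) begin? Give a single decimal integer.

  byte[0]=0x68 cont=0 payload=0x68=104: acc |= 104<<0 -> acc=104 shift=7 [end]
Varint 1: bytes[0:1] = 68 -> value 104 (1 byte(s))
  byte[1]=0xF1 cont=1 payload=0x71=113: acc |= 113<<0 -> acc=113 shift=7
  byte[2]=0x8A cont=1 payload=0x0A=10: acc |= 10<<7 -> acc=1393 shift=14
  byte[3]=0x3E cont=0 payload=0x3E=62: acc |= 62<<14 -> acc=1017201 shift=21 [end]
Varint 2: bytes[1:4] = F1 8A 3E -> value 1017201 (3 byte(s))
  byte[4]=0xF0 cont=1 payload=0x70=112: acc |= 112<<0 -> acc=112 shift=7
  byte[5]=0xA8 cont=1 payload=0x28=40: acc |= 40<<7 -> acc=5232 shift=14
  byte[6]=0x40 cont=0 payload=0x40=64: acc |= 64<<14 -> acc=1053808 shift=21 [end]
Varint 3: bytes[4:7] = F0 A8 40 -> value 1053808 (3 byte(s))
  byte[7]=0xE8 cont=1 payload=0x68=104: acc |= 104<<0 -> acc=104 shift=7
  byte[8]=0xD1 cont=1 payload=0x51=81: acc |= 81<<7 -> acc=10472 shift=14
  byte[9]=0xBE cont=1 payload=0x3E=62: acc |= 62<<14 -> acc=1026280 shift=21
  byte[10]=0x13 cont=0 payload=0x13=19: acc |= 19<<21 -> acc=40872168 shift=28 [end]
Varint 4: bytes[7:11] = E8 D1 BE 13 -> value 40872168 (4 byte(s))
  byte[11]=0xFA cont=1 payload=0x7A=122: acc |= 122<<0 -> acc=122 shift=7
  byte[12]=0xCE cont=1 payload=0x4E=78: acc |= 78<<7 -> acc=10106 shift=14
  byte[13]=0x0F cont=0 payload=0x0F=15: acc |= 15<<14 -> acc=255866 shift=21 [end]
Varint 5: bytes[11:14] = FA CE 0F -> value 255866 (3 byte(s))
  byte[14]=0xD2 cont=1 payload=0x52=82: acc |= 82<<0 -> acc=82 shift=7
  byte[15]=0x95 cont=1 payload=0x15=21: acc |= 21<<7 -> acc=2770 shift=14
  byte[16]=0x59 cont=0 payload=0x59=89: acc |= 89<<14 -> acc=1460946 shift=21 [end]
Varint 6: bytes[14:17] = D2 95 59 -> value 1460946 (3 byte(s))

Answer: 4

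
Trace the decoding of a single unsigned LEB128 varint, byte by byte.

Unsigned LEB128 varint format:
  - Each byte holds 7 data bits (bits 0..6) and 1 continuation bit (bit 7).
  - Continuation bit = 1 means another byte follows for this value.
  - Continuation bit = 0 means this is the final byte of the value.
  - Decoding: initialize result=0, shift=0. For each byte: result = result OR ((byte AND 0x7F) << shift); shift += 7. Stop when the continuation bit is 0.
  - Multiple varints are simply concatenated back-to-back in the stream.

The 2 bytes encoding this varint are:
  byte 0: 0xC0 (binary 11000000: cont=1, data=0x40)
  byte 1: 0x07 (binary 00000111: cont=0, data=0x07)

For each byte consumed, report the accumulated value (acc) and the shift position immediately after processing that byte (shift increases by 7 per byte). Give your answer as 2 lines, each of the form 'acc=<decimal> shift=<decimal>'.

byte 0=0xC0: payload=0x40=64, contrib = 64<<0 = 64; acc -> 64, shift -> 7
byte 1=0x07: payload=0x07=7, contrib = 7<<7 = 896; acc -> 960, shift -> 14

Answer: acc=64 shift=7
acc=960 shift=14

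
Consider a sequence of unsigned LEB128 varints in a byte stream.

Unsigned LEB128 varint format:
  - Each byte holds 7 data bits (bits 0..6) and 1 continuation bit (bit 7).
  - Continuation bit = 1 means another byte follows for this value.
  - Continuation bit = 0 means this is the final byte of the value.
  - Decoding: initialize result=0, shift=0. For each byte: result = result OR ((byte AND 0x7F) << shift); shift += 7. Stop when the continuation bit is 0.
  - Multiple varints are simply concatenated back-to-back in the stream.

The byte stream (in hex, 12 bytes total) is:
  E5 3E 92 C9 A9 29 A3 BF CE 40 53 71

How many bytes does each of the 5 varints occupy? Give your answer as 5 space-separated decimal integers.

Answer: 2 4 4 1 1

Derivation:
  byte[0]=0xE5 cont=1 payload=0x65=101: acc |= 101<<0 -> acc=101 shift=7
  byte[1]=0x3E cont=0 payload=0x3E=62: acc |= 62<<7 -> acc=8037 shift=14 [end]
Varint 1: bytes[0:2] = E5 3E -> value 8037 (2 byte(s))
  byte[2]=0x92 cont=1 payload=0x12=18: acc |= 18<<0 -> acc=18 shift=7
  byte[3]=0xC9 cont=1 payload=0x49=73: acc |= 73<<7 -> acc=9362 shift=14
  byte[4]=0xA9 cont=1 payload=0x29=41: acc |= 41<<14 -> acc=681106 shift=21
  byte[5]=0x29 cont=0 payload=0x29=41: acc |= 41<<21 -> acc=86664338 shift=28 [end]
Varint 2: bytes[2:6] = 92 C9 A9 29 -> value 86664338 (4 byte(s))
  byte[6]=0xA3 cont=1 payload=0x23=35: acc |= 35<<0 -> acc=35 shift=7
  byte[7]=0xBF cont=1 payload=0x3F=63: acc |= 63<<7 -> acc=8099 shift=14
  byte[8]=0xCE cont=1 payload=0x4E=78: acc |= 78<<14 -> acc=1286051 shift=21
  byte[9]=0x40 cont=0 payload=0x40=64: acc |= 64<<21 -> acc=135503779 shift=28 [end]
Varint 3: bytes[6:10] = A3 BF CE 40 -> value 135503779 (4 byte(s))
  byte[10]=0x53 cont=0 payload=0x53=83: acc |= 83<<0 -> acc=83 shift=7 [end]
Varint 4: bytes[10:11] = 53 -> value 83 (1 byte(s))
  byte[11]=0x71 cont=0 payload=0x71=113: acc |= 113<<0 -> acc=113 shift=7 [end]
Varint 5: bytes[11:12] = 71 -> value 113 (1 byte(s))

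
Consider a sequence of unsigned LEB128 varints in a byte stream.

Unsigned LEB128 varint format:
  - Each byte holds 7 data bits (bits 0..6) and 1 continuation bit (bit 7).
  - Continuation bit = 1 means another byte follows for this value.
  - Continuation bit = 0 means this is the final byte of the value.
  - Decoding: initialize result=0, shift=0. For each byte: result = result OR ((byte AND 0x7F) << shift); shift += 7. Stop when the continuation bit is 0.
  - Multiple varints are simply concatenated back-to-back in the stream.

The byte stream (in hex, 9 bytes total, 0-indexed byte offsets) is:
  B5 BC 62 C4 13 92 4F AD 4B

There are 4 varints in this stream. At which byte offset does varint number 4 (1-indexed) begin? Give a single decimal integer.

Answer: 7

Derivation:
  byte[0]=0xB5 cont=1 payload=0x35=53: acc |= 53<<0 -> acc=53 shift=7
  byte[1]=0xBC cont=1 payload=0x3C=60: acc |= 60<<7 -> acc=7733 shift=14
  byte[2]=0x62 cont=0 payload=0x62=98: acc |= 98<<14 -> acc=1613365 shift=21 [end]
Varint 1: bytes[0:3] = B5 BC 62 -> value 1613365 (3 byte(s))
  byte[3]=0xC4 cont=1 payload=0x44=68: acc |= 68<<0 -> acc=68 shift=7
  byte[4]=0x13 cont=0 payload=0x13=19: acc |= 19<<7 -> acc=2500 shift=14 [end]
Varint 2: bytes[3:5] = C4 13 -> value 2500 (2 byte(s))
  byte[5]=0x92 cont=1 payload=0x12=18: acc |= 18<<0 -> acc=18 shift=7
  byte[6]=0x4F cont=0 payload=0x4F=79: acc |= 79<<7 -> acc=10130 shift=14 [end]
Varint 3: bytes[5:7] = 92 4F -> value 10130 (2 byte(s))
  byte[7]=0xAD cont=1 payload=0x2D=45: acc |= 45<<0 -> acc=45 shift=7
  byte[8]=0x4B cont=0 payload=0x4B=75: acc |= 75<<7 -> acc=9645 shift=14 [end]
Varint 4: bytes[7:9] = AD 4B -> value 9645 (2 byte(s))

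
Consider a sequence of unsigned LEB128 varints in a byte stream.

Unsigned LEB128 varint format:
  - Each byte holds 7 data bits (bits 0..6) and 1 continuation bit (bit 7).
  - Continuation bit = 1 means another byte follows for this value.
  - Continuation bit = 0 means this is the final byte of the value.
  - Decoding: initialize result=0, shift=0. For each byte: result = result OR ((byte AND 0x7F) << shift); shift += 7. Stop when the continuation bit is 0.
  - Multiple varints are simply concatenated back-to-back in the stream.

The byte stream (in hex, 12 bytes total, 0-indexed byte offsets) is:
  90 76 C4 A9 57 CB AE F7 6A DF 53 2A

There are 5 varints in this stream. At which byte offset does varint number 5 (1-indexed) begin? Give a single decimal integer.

Answer: 11

Derivation:
  byte[0]=0x90 cont=1 payload=0x10=16: acc |= 16<<0 -> acc=16 shift=7
  byte[1]=0x76 cont=0 payload=0x76=118: acc |= 118<<7 -> acc=15120 shift=14 [end]
Varint 1: bytes[0:2] = 90 76 -> value 15120 (2 byte(s))
  byte[2]=0xC4 cont=1 payload=0x44=68: acc |= 68<<0 -> acc=68 shift=7
  byte[3]=0xA9 cont=1 payload=0x29=41: acc |= 41<<7 -> acc=5316 shift=14
  byte[4]=0x57 cont=0 payload=0x57=87: acc |= 87<<14 -> acc=1430724 shift=21 [end]
Varint 2: bytes[2:5] = C4 A9 57 -> value 1430724 (3 byte(s))
  byte[5]=0xCB cont=1 payload=0x4B=75: acc |= 75<<0 -> acc=75 shift=7
  byte[6]=0xAE cont=1 payload=0x2E=46: acc |= 46<<7 -> acc=5963 shift=14
  byte[7]=0xF7 cont=1 payload=0x77=119: acc |= 119<<14 -> acc=1955659 shift=21
  byte[8]=0x6A cont=0 payload=0x6A=106: acc |= 106<<21 -> acc=224253771 shift=28 [end]
Varint 3: bytes[5:9] = CB AE F7 6A -> value 224253771 (4 byte(s))
  byte[9]=0xDF cont=1 payload=0x5F=95: acc |= 95<<0 -> acc=95 shift=7
  byte[10]=0x53 cont=0 payload=0x53=83: acc |= 83<<7 -> acc=10719 shift=14 [end]
Varint 4: bytes[9:11] = DF 53 -> value 10719 (2 byte(s))
  byte[11]=0x2A cont=0 payload=0x2A=42: acc |= 42<<0 -> acc=42 shift=7 [end]
Varint 5: bytes[11:12] = 2A -> value 42 (1 byte(s))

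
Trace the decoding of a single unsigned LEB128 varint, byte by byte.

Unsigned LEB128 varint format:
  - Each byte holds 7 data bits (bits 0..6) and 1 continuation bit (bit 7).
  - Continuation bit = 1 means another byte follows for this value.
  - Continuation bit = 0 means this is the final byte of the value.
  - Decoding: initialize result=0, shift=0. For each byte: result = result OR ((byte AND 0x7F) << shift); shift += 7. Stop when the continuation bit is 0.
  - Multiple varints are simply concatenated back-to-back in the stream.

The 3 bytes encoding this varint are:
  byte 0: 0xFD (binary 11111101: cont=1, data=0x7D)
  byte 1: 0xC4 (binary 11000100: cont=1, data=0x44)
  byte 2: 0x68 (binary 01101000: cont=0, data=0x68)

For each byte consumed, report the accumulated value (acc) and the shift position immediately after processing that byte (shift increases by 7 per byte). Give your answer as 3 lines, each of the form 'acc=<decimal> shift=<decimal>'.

byte 0=0xFD: payload=0x7D=125, contrib = 125<<0 = 125; acc -> 125, shift -> 7
byte 1=0xC4: payload=0x44=68, contrib = 68<<7 = 8704; acc -> 8829, shift -> 14
byte 2=0x68: payload=0x68=104, contrib = 104<<14 = 1703936; acc -> 1712765, shift -> 21

Answer: acc=125 shift=7
acc=8829 shift=14
acc=1712765 shift=21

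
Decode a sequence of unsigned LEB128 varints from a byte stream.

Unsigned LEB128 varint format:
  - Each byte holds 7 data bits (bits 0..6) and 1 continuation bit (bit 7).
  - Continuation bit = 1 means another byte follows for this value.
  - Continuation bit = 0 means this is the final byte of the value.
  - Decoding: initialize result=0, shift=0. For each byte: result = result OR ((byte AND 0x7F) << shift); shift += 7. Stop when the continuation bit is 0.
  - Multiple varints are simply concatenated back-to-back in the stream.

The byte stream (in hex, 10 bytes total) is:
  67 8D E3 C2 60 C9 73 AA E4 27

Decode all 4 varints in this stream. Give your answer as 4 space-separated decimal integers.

  byte[0]=0x67 cont=0 payload=0x67=103: acc |= 103<<0 -> acc=103 shift=7 [end]
Varint 1: bytes[0:1] = 67 -> value 103 (1 byte(s))
  byte[1]=0x8D cont=1 payload=0x0D=13: acc |= 13<<0 -> acc=13 shift=7
  byte[2]=0xE3 cont=1 payload=0x63=99: acc |= 99<<7 -> acc=12685 shift=14
  byte[3]=0xC2 cont=1 payload=0x42=66: acc |= 66<<14 -> acc=1094029 shift=21
  byte[4]=0x60 cont=0 payload=0x60=96: acc |= 96<<21 -> acc=202420621 shift=28 [end]
Varint 2: bytes[1:5] = 8D E3 C2 60 -> value 202420621 (4 byte(s))
  byte[5]=0xC9 cont=1 payload=0x49=73: acc |= 73<<0 -> acc=73 shift=7
  byte[6]=0x73 cont=0 payload=0x73=115: acc |= 115<<7 -> acc=14793 shift=14 [end]
Varint 3: bytes[5:7] = C9 73 -> value 14793 (2 byte(s))
  byte[7]=0xAA cont=1 payload=0x2A=42: acc |= 42<<0 -> acc=42 shift=7
  byte[8]=0xE4 cont=1 payload=0x64=100: acc |= 100<<7 -> acc=12842 shift=14
  byte[9]=0x27 cont=0 payload=0x27=39: acc |= 39<<14 -> acc=651818 shift=21 [end]
Varint 4: bytes[7:10] = AA E4 27 -> value 651818 (3 byte(s))

Answer: 103 202420621 14793 651818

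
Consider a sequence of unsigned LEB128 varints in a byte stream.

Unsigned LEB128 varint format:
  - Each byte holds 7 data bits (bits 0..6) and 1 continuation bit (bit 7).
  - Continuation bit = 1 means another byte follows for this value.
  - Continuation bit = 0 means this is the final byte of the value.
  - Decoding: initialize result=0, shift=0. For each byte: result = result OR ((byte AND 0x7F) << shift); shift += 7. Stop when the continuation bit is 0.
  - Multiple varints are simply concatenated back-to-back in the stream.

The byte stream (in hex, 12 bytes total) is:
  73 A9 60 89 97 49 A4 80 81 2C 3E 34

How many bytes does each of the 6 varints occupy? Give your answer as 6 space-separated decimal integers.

Answer: 1 2 3 4 1 1

Derivation:
  byte[0]=0x73 cont=0 payload=0x73=115: acc |= 115<<0 -> acc=115 shift=7 [end]
Varint 1: bytes[0:1] = 73 -> value 115 (1 byte(s))
  byte[1]=0xA9 cont=1 payload=0x29=41: acc |= 41<<0 -> acc=41 shift=7
  byte[2]=0x60 cont=0 payload=0x60=96: acc |= 96<<7 -> acc=12329 shift=14 [end]
Varint 2: bytes[1:3] = A9 60 -> value 12329 (2 byte(s))
  byte[3]=0x89 cont=1 payload=0x09=9: acc |= 9<<0 -> acc=9 shift=7
  byte[4]=0x97 cont=1 payload=0x17=23: acc |= 23<<7 -> acc=2953 shift=14
  byte[5]=0x49 cont=0 payload=0x49=73: acc |= 73<<14 -> acc=1198985 shift=21 [end]
Varint 3: bytes[3:6] = 89 97 49 -> value 1198985 (3 byte(s))
  byte[6]=0xA4 cont=1 payload=0x24=36: acc |= 36<<0 -> acc=36 shift=7
  byte[7]=0x80 cont=1 payload=0x00=0: acc |= 0<<7 -> acc=36 shift=14
  byte[8]=0x81 cont=1 payload=0x01=1: acc |= 1<<14 -> acc=16420 shift=21
  byte[9]=0x2C cont=0 payload=0x2C=44: acc |= 44<<21 -> acc=92291108 shift=28 [end]
Varint 4: bytes[6:10] = A4 80 81 2C -> value 92291108 (4 byte(s))
  byte[10]=0x3E cont=0 payload=0x3E=62: acc |= 62<<0 -> acc=62 shift=7 [end]
Varint 5: bytes[10:11] = 3E -> value 62 (1 byte(s))
  byte[11]=0x34 cont=0 payload=0x34=52: acc |= 52<<0 -> acc=52 shift=7 [end]
Varint 6: bytes[11:12] = 34 -> value 52 (1 byte(s))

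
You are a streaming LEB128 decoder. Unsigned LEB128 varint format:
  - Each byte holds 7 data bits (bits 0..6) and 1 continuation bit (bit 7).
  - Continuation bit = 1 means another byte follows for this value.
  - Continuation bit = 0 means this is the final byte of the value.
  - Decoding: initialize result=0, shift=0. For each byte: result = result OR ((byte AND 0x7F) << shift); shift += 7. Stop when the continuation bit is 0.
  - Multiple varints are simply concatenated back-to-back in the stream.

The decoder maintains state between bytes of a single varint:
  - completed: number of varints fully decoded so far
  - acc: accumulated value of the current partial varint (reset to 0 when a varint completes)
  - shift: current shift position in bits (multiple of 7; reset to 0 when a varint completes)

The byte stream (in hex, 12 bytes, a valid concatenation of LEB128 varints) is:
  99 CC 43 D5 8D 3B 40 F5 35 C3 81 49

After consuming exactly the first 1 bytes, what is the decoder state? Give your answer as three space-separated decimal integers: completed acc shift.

Answer: 0 25 7

Derivation:
byte[0]=0x99 cont=1 payload=0x19: acc |= 25<<0 -> completed=0 acc=25 shift=7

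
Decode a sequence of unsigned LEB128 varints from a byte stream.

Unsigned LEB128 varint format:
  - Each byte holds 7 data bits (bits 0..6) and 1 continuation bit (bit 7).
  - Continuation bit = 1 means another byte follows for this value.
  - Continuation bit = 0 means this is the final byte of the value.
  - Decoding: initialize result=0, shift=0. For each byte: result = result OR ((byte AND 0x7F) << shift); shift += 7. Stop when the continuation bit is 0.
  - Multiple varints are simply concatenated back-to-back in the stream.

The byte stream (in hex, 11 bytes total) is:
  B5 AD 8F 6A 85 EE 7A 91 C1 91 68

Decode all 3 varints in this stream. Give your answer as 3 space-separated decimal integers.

Answer: 222549685 2012933 218390673

Derivation:
  byte[0]=0xB5 cont=1 payload=0x35=53: acc |= 53<<0 -> acc=53 shift=7
  byte[1]=0xAD cont=1 payload=0x2D=45: acc |= 45<<7 -> acc=5813 shift=14
  byte[2]=0x8F cont=1 payload=0x0F=15: acc |= 15<<14 -> acc=251573 shift=21
  byte[3]=0x6A cont=0 payload=0x6A=106: acc |= 106<<21 -> acc=222549685 shift=28 [end]
Varint 1: bytes[0:4] = B5 AD 8F 6A -> value 222549685 (4 byte(s))
  byte[4]=0x85 cont=1 payload=0x05=5: acc |= 5<<0 -> acc=5 shift=7
  byte[5]=0xEE cont=1 payload=0x6E=110: acc |= 110<<7 -> acc=14085 shift=14
  byte[6]=0x7A cont=0 payload=0x7A=122: acc |= 122<<14 -> acc=2012933 shift=21 [end]
Varint 2: bytes[4:7] = 85 EE 7A -> value 2012933 (3 byte(s))
  byte[7]=0x91 cont=1 payload=0x11=17: acc |= 17<<0 -> acc=17 shift=7
  byte[8]=0xC1 cont=1 payload=0x41=65: acc |= 65<<7 -> acc=8337 shift=14
  byte[9]=0x91 cont=1 payload=0x11=17: acc |= 17<<14 -> acc=286865 shift=21
  byte[10]=0x68 cont=0 payload=0x68=104: acc |= 104<<21 -> acc=218390673 shift=28 [end]
Varint 3: bytes[7:11] = 91 C1 91 68 -> value 218390673 (4 byte(s))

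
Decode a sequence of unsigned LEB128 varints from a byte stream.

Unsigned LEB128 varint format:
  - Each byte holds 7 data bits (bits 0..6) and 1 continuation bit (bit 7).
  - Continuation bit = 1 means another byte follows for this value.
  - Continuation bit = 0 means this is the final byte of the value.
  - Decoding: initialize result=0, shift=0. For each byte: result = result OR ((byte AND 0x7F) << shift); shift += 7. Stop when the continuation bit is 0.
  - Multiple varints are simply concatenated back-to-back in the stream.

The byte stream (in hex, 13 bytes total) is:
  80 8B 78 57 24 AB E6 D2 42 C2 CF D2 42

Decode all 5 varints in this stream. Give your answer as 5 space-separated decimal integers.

Answer: 1967488 87 36 139768619 139765698

Derivation:
  byte[0]=0x80 cont=1 payload=0x00=0: acc |= 0<<0 -> acc=0 shift=7
  byte[1]=0x8B cont=1 payload=0x0B=11: acc |= 11<<7 -> acc=1408 shift=14
  byte[2]=0x78 cont=0 payload=0x78=120: acc |= 120<<14 -> acc=1967488 shift=21 [end]
Varint 1: bytes[0:3] = 80 8B 78 -> value 1967488 (3 byte(s))
  byte[3]=0x57 cont=0 payload=0x57=87: acc |= 87<<0 -> acc=87 shift=7 [end]
Varint 2: bytes[3:4] = 57 -> value 87 (1 byte(s))
  byte[4]=0x24 cont=0 payload=0x24=36: acc |= 36<<0 -> acc=36 shift=7 [end]
Varint 3: bytes[4:5] = 24 -> value 36 (1 byte(s))
  byte[5]=0xAB cont=1 payload=0x2B=43: acc |= 43<<0 -> acc=43 shift=7
  byte[6]=0xE6 cont=1 payload=0x66=102: acc |= 102<<7 -> acc=13099 shift=14
  byte[7]=0xD2 cont=1 payload=0x52=82: acc |= 82<<14 -> acc=1356587 shift=21
  byte[8]=0x42 cont=0 payload=0x42=66: acc |= 66<<21 -> acc=139768619 shift=28 [end]
Varint 4: bytes[5:9] = AB E6 D2 42 -> value 139768619 (4 byte(s))
  byte[9]=0xC2 cont=1 payload=0x42=66: acc |= 66<<0 -> acc=66 shift=7
  byte[10]=0xCF cont=1 payload=0x4F=79: acc |= 79<<7 -> acc=10178 shift=14
  byte[11]=0xD2 cont=1 payload=0x52=82: acc |= 82<<14 -> acc=1353666 shift=21
  byte[12]=0x42 cont=0 payload=0x42=66: acc |= 66<<21 -> acc=139765698 shift=28 [end]
Varint 5: bytes[9:13] = C2 CF D2 42 -> value 139765698 (4 byte(s))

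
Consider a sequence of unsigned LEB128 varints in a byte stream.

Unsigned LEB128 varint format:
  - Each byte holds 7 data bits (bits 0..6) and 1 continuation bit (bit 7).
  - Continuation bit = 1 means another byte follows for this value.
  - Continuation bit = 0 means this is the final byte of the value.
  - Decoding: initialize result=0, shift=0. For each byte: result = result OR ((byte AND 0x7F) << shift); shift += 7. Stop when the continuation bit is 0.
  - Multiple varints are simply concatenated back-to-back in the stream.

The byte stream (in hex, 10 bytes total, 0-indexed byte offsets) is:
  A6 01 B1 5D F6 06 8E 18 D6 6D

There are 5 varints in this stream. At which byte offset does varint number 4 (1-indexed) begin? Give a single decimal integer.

  byte[0]=0xA6 cont=1 payload=0x26=38: acc |= 38<<0 -> acc=38 shift=7
  byte[1]=0x01 cont=0 payload=0x01=1: acc |= 1<<7 -> acc=166 shift=14 [end]
Varint 1: bytes[0:2] = A6 01 -> value 166 (2 byte(s))
  byte[2]=0xB1 cont=1 payload=0x31=49: acc |= 49<<0 -> acc=49 shift=7
  byte[3]=0x5D cont=0 payload=0x5D=93: acc |= 93<<7 -> acc=11953 shift=14 [end]
Varint 2: bytes[2:4] = B1 5D -> value 11953 (2 byte(s))
  byte[4]=0xF6 cont=1 payload=0x76=118: acc |= 118<<0 -> acc=118 shift=7
  byte[5]=0x06 cont=0 payload=0x06=6: acc |= 6<<7 -> acc=886 shift=14 [end]
Varint 3: bytes[4:6] = F6 06 -> value 886 (2 byte(s))
  byte[6]=0x8E cont=1 payload=0x0E=14: acc |= 14<<0 -> acc=14 shift=7
  byte[7]=0x18 cont=0 payload=0x18=24: acc |= 24<<7 -> acc=3086 shift=14 [end]
Varint 4: bytes[6:8] = 8E 18 -> value 3086 (2 byte(s))
  byte[8]=0xD6 cont=1 payload=0x56=86: acc |= 86<<0 -> acc=86 shift=7
  byte[9]=0x6D cont=0 payload=0x6D=109: acc |= 109<<7 -> acc=14038 shift=14 [end]
Varint 5: bytes[8:10] = D6 6D -> value 14038 (2 byte(s))

Answer: 6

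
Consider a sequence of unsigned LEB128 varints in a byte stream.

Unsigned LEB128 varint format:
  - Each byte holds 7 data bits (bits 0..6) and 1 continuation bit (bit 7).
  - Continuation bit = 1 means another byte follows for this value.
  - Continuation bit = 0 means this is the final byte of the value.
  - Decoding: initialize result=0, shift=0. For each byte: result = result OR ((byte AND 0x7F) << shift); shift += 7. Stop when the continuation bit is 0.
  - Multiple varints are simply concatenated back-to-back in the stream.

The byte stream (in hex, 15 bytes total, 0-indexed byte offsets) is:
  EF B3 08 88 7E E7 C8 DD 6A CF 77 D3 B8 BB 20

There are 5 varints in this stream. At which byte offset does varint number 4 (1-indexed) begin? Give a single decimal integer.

  byte[0]=0xEF cont=1 payload=0x6F=111: acc |= 111<<0 -> acc=111 shift=7
  byte[1]=0xB3 cont=1 payload=0x33=51: acc |= 51<<7 -> acc=6639 shift=14
  byte[2]=0x08 cont=0 payload=0x08=8: acc |= 8<<14 -> acc=137711 shift=21 [end]
Varint 1: bytes[0:3] = EF B3 08 -> value 137711 (3 byte(s))
  byte[3]=0x88 cont=1 payload=0x08=8: acc |= 8<<0 -> acc=8 shift=7
  byte[4]=0x7E cont=0 payload=0x7E=126: acc |= 126<<7 -> acc=16136 shift=14 [end]
Varint 2: bytes[3:5] = 88 7E -> value 16136 (2 byte(s))
  byte[5]=0xE7 cont=1 payload=0x67=103: acc |= 103<<0 -> acc=103 shift=7
  byte[6]=0xC8 cont=1 payload=0x48=72: acc |= 72<<7 -> acc=9319 shift=14
  byte[7]=0xDD cont=1 payload=0x5D=93: acc |= 93<<14 -> acc=1533031 shift=21
  byte[8]=0x6A cont=0 payload=0x6A=106: acc |= 106<<21 -> acc=223831143 shift=28 [end]
Varint 3: bytes[5:9] = E7 C8 DD 6A -> value 223831143 (4 byte(s))
  byte[9]=0xCF cont=1 payload=0x4F=79: acc |= 79<<0 -> acc=79 shift=7
  byte[10]=0x77 cont=0 payload=0x77=119: acc |= 119<<7 -> acc=15311 shift=14 [end]
Varint 4: bytes[9:11] = CF 77 -> value 15311 (2 byte(s))
  byte[11]=0xD3 cont=1 payload=0x53=83: acc |= 83<<0 -> acc=83 shift=7
  byte[12]=0xB8 cont=1 payload=0x38=56: acc |= 56<<7 -> acc=7251 shift=14
  byte[13]=0xBB cont=1 payload=0x3B=59: acc |= 59<<14 -> acc=973907 shift=21
  byte[14]=0x20 cont=0 payload=0x20=32: acc |= 32<<21 -> acc=68082771 shift=28 [end]
Varint 5: bytes[11:15] = D3 B8 BB 20 -> value 68082771 (4 byte(s))

Answer: 9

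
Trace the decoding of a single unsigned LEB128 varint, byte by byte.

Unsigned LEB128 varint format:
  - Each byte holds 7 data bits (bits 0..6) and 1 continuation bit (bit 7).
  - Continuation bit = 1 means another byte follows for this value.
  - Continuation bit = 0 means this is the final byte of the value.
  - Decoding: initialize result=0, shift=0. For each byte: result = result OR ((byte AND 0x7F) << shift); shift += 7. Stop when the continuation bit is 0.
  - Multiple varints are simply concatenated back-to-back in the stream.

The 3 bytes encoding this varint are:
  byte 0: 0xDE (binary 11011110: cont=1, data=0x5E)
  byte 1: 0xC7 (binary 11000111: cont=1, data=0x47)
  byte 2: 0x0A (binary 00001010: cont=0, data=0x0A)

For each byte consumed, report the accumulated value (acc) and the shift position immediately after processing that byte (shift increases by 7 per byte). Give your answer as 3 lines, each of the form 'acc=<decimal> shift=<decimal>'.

byte 0=0xDE: payload=0x5E=94, contrib = 94<<0 = 94; acc -> 94, shift -> 7
byte 1=0xC7: payload=0x47=71, contrib = 71<<7 = 9088; acc -> 9182, shift -> 14
byte 2=0x0A: payload=0x0A=10, contrib = 10<<14 = 163840; acc -> 173022, shift -> 21

Answer: acc=94 shift=7
acc=9182 shift=14
acc=173022 shift=21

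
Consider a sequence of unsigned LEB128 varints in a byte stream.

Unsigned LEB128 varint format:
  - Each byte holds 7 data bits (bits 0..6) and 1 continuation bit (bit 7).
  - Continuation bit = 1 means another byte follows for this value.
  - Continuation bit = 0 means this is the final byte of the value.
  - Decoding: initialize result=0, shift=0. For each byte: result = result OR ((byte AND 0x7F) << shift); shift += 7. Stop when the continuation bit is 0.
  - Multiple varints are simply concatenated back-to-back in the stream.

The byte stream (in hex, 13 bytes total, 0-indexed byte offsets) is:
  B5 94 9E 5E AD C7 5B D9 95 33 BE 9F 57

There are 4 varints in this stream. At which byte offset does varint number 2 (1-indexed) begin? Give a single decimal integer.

  byte[0]=0xB5 cont=1 payload=0x35=53: acc |= 53<<0 -> acc=53 shift=7
  byte[1]=0x94 cont=1 payload=0x14=20: acc |= 20<<7 -> acc=2613 shift=14
  byte[2]=0x9E cont=1 payload=0x1E=30: acc |= 30<<14 -> acc=494133 shift=21
  byte[3]=0x5E cont=0 payload=0x5E=94: acc |= 94<<21 -> acc=197626421 shift=28 [end]
Varint 1: bytes[0:4] = B5 94 9E 5E -> value 197626421 (4 byte(s))
  byte[4]=0xAD cont=1 payload=0x2D=45: acc |= 45<<0 -> acc=45 shift=7
  byte[5]=0xC7 cont=1 payload=0x47=71: acc |= 71<<7 -> acc=9133 shift=14
  byte[6]=0x5B cont=0 payload=0x5B=91: acc |= 91<<14 -> acc=1500077 shift=21 [end]
Varint 2: bytes[4:7] = AD C7 5B -> value 1500077 (3 byte(s))
  byte[7]=0xD9 cont=1 payload=0x59=89: acc |= 89<<0 -> acc=89 shift=7
  byte[8]=0x95 cont=1 payload=0x15=21: acc |= 21<<7 -> acc=2777 shift=14
  byte[9]=0x33 cont=0 payload=0x33=51: acc |= 51<<14 -> acc=838361 shift=21 [end]
Varint 3: bytes[7:10] = D9 95 33 -> value 838361 (3 byte(s))
  byte[10]=0xBE cont=1 payload=0x3E=62: acc |= 62<<0 -> acc=62 shift=7
  byte[11]=0x9F cont=1 payload=0x1F=31: acc |= 31<<7 -> acc=4030 shift=14
  byte[12]=0x57 cont=0 payload=0x57=87: acc |= 87<<14 -> acc=1429438 shift=21 [end]
Varint 4: bytes[10:13] = BE 9F 57 -> value 1429438 (3 byte(s))

Answer: 4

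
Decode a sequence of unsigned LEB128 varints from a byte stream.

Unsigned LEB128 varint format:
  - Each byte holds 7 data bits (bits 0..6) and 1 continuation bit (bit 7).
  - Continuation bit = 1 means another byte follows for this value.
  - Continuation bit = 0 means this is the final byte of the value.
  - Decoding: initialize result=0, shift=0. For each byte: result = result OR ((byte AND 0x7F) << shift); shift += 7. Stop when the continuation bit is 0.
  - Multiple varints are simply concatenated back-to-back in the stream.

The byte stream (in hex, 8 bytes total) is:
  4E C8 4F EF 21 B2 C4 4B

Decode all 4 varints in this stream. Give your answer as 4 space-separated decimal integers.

Answer: 78 10184 4335 1237554

Derivation:
  byte[0]=0x4E cont=0 payload=0x4E=78: acc |= 78<<0 -> acc=78 shift=7 [end]
Varint 1: bytes[0:1] = 4E -> value 78 (1 byte(s))
  byte[1]=0xC8 cont=1 payload=0x48=72: acc |= 72<<0 -> acc=72 shift=7
  byte[2]=0x4F cont=0 payload=0x4F=79: acc |= 79<<7 -> acc=10184 shift=14 [end]
Varint 2: bytes[1:3] = C8 4F -> value 10184 (2 byte(s))
  byte[3]=0xEF cont=1 payload=0x6F=111: acc |= 111<<0 -> acc=111 shift=7
  byte[4]=0x21 cont=0 payload=0x21=33: acc |= 33<<7 -> acc=4335 shift=14 [end]
Varint 3: bytes[3:5] = EF 21 -> value 4335 (2 byte(s))
  byte[5]=0xB2 cont=1 payload=0x32=50: acc |= 50<<0 -> acc=50 shift=7
  byte[6]=0xC4 cont=1 payload=0x44=68: acc |= 68<<7 -> acc=8754 shift=14
  byte[7]=0x4B cont=0 payload=0x4B=75: acc |= 75<<14 -> acc=1237554 shift=21 [end]
Varint 4: bytes[5:8] = B2 C4 4B -> value 1237554 (3 byte(s))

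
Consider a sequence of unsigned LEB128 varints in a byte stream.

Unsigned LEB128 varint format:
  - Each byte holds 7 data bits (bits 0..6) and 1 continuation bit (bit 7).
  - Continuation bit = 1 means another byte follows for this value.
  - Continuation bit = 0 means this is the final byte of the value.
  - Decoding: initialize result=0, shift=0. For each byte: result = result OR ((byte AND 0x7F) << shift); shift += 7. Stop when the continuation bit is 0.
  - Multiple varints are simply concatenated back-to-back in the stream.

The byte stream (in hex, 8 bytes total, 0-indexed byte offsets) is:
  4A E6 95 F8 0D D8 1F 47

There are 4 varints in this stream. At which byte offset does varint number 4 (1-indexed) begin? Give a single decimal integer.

  byte[0]=0x4A cont=0 payload=0x4A=74: acc |= 74<<0 -> acc=74 shift=7 [end]
Varint 1: bytes[0:1] = 4A -> value 74 (1 byte(s))
  byte[1]=0xE6 cont=1 payload=0x66=102: acc |= 102<<0 -> acc=102 shift=7
  byte[2]=0x95 cont=1 payload=0x15=21: acc |= 21<<7 -> acc=2790 shift=14
  byte[3]=0xF8 cont=1 payload=0x78=120: acc |= 120<<14 -> acc=1968870 shift=21
  byte[4]=0x0D cont=0 payload=0x0D=13: acc |= 13<<21 -> acc=29231846 shift=28 [end]
Varint 2: bytes[1:5] = E6 95 F8 0D -> value 29231846 (4 byte(s))
  byte[5]=0xD8 cont=1 payload=0x58=88: acc |= 88<<0 -> acc=88 shift=7
  byte[6]=0x1F cont=0 payload=0x1F=31: acc |= 31<<7 -> acc=4056 shift=14 [end]
Varint 3: bytes[5:7] = D8 1F -> value 4056 (2 byte(s))
  byte[7]=0x47 cont=0 payload=0x47=71: acc |= 71<<0 -> acc=71 shift=7 [end]
Varint 4: bytes[7:8] = 47 -> value 71 (1 byte(s))

Answer: 7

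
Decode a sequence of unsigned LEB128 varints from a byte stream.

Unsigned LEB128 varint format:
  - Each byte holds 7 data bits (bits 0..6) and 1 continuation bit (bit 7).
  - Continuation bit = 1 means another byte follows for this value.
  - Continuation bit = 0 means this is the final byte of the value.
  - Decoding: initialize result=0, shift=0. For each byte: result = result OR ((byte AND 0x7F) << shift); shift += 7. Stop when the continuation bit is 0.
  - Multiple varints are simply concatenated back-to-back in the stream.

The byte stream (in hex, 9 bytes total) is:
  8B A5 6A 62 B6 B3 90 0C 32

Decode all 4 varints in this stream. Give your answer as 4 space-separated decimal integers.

Answer: 1741451 98 25434550 50

Derivation:
  byte[0]=0x8B cont=1 payload=0x0B=11: acc |= 11<<0 -> acc=11 shift=7
  byte[1]=0xA5 cont=1 payload=0x25=37: acc |= 37<<7 -> acc=4747 shift=14
  byte[2]=0x6A cont=0 payload=0x6A=106: acc |= 106<<14 -> acc=1741451 shift=21 [end]
Varint 1: bytes[0:3] = 8B A5 6A -> value 1741451 (3 byte(s))
  byte[3]=0x62 cont=0 payload=0x62=98: acc |= 98<<0 -> acc=98 shift=7 [end]
Varint 2: bytes[3:4] = 62 -> value 98 (1 byte(s))
  byte[4]=0xB6 cont=1 payload=0x36=54: acc |= 54<<0 -> acc=54 shift=7
  byte[5]=0xB3 cont=1 payload=0x33=51: acc |= 51<<7 -> acc=6582 shift=14
  byte[6]=0x90 cont=1 payload=0x10=16: acc |= 16<<14 -> acc=268726 shift=21
  byte[7]=0x0C cont=0 payload=0x0C=12: acc |= 12<<21 -> acc=25434550 shift=28 [end]
Varint 3: bytes[4:8] = B6 B3 90 0C -> value 25434550 (4 byte(s))
  byte[8]=0x32 cont=0 payload=0x32=50: acc |= 50<<0 -> acc=50 shift=7 [end]
Varint 4: bytes[8:9] = 32 -> value 50 (1 byte(s))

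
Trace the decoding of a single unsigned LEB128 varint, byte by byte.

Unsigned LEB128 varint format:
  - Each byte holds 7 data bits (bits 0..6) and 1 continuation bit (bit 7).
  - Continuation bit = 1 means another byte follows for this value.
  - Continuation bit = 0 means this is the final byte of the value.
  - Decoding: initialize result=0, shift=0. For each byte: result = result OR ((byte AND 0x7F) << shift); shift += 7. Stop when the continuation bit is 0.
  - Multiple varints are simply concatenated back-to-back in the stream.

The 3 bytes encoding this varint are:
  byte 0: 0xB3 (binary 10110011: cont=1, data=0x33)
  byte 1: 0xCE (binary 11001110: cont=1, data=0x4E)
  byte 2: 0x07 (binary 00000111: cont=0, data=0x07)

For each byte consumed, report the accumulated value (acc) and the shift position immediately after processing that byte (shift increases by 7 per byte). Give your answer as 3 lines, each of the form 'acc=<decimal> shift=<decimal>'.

Answer: acc=51 shift=7
acc=10035 shift=14
acc=124723 shift=21

Derivation:
byte 0=0xB3: payload=0x33=51, contrib = 51<<0 = 51; acc -> 51, shift -> 7
byte 1=0xCE: payload=0x4E=78, contrib = 78<<7 = 9984; acc -> 10035, shift -> 14
byte 2=0x07: payload=0x07=7, contrib = 7<<14 = 114688; acc -> 124723, shift -> 21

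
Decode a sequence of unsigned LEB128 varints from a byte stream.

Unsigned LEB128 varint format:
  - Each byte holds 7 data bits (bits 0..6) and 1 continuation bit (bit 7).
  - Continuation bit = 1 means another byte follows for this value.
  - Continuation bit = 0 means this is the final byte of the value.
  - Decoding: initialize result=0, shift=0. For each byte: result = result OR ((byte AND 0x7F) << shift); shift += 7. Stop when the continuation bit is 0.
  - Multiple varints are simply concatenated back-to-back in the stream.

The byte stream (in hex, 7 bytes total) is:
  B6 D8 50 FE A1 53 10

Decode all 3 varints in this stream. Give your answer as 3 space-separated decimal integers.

  byte[0]=0xB6 cont=1 payload=0x36=54: acc |= 54<<0 -> acc=54 shift=7
  byte[1]=0xD8 cont=1 payload=0x58=88: acc |= 88<<7 -> acc=11318 shift=14
  byte[2]=0x50 cont=0 payload=0x50=80: acc |= 80<<14 -> acc=1322038 shift=21 [end]
Varint 1: bytes[0:3] = B6 D8 50 -> value 1322038 (3 byte(s))
  byte[3]=0xFE cont=1 payload=0x7E=126: acc |= 126<<0 -> acc=126 shift=7
  byte[4]=0xA1 cont=1 payload=0x21=33: acc |= 33<<7 -> acc=4350 shift=14
  byte[5]=0x53 cont=0 payload=0x53=83: acc |= 83<<14 -> acc=1364222 shift=21 [end]
Varint 2: bytes[3:6] = FE A1 53 -> value 1364222 (3 byte(s))
  byte[6]=0x10 cont=0 payload=0x10=16: acc |= 16<<0 -> acc=16 shift=7 [end]
Varint 3: bytes[6:7] = 10 -> value 16 (1 byte(s))

Answer: 1322038 1364222 16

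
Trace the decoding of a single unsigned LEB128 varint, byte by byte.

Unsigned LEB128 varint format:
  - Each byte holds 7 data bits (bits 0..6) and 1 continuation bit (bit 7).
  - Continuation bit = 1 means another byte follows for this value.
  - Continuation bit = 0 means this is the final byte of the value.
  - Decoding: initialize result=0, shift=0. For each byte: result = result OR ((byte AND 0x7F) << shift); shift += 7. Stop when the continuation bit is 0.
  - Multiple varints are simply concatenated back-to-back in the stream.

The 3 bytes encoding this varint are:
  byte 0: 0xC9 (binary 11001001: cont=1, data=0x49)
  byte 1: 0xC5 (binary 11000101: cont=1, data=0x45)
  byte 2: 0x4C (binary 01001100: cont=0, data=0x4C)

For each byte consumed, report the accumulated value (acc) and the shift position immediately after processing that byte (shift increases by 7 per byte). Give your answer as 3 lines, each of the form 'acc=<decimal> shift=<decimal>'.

Answer: acc=73 shift=7
acc=8905 shift=14
acc=1254089 shift=21

Derivation:
byte 0=0xC9: payload=0x49=73, contrib = 73<<0 = 73; acc -> 73, shift -> 7
byte 1=0xC5: payload=0x45=69, contrib = 69<<7 = 8832; acc -> 8905, shift -> 14
byte 2=0x4C: payload=0x4C=76, contrib = 76<<14 = 1245184; acc -> 1254089, shift -> 21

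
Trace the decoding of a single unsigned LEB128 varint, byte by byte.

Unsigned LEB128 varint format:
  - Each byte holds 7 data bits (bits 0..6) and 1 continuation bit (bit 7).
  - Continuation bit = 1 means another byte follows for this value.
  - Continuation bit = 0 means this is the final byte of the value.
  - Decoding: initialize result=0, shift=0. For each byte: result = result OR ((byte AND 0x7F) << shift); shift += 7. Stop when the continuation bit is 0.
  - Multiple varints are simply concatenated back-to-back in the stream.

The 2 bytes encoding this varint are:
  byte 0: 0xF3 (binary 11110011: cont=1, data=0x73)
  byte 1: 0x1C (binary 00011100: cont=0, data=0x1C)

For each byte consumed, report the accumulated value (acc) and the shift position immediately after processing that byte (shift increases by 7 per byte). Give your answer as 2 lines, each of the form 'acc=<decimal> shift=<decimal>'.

Answer: acc=115 shift=7
acc=3699 shift=14

Derivation:
byte 0=0xF3: payload=0x73=115, contrib = 115<<0 = 115; acc -> 115, shift -> 7
byte 1=0x1C: payload=0x1C=28, contrib = 28<<7 = 3584; acc -> 3699, shift -> 14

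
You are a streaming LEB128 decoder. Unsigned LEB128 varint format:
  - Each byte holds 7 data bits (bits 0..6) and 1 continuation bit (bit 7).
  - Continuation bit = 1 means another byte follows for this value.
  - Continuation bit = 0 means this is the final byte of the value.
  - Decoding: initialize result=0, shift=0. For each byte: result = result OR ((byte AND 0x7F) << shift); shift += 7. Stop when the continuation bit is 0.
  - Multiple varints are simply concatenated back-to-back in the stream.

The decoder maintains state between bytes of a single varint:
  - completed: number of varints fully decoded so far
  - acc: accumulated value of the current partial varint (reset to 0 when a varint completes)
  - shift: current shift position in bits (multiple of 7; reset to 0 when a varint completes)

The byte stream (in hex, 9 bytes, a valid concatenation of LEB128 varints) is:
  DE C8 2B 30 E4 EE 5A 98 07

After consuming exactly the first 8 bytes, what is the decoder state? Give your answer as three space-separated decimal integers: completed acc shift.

Answer: 3 24 7

Derivation:
byte[0]=0xDE cont=1 payload=0x5E: acc |= 94<<0 -> completed=0 acc=94 shift=7
byte[1]=0xC8 cont=1 payload=0x48: acc |= 72<<7 -> completed=0 acc=9310 shift=14
byte[2]=0x2B cont=0 payload=0x2B: varint #1 complete (value=713822); reset -> completed=1 acc=0 shift=0
byte[3]=0x30 cont=0 payload=0x30: varint #2 complete (value=48); reset -> completed=2 acc=0 shift=0
byte[4]=0xE4 cont=1 payload=0x64: acc |= 100<<0 -> completed=2 acc=100 shift=7
byte[5]=0xEE cont=1 payload=0x6E: acc |= 110<<7 -> completed=2 acc=14180 shift=14
byte[6]=0x5A cont=0 payload=0x5A: varint #3 complete (value=1488740); reset -> completed=3 acc=0 shift=0
byte[7]=0x98 cont=1 payload=0x18: acc |= 24<<0 -> completed=3 acc=24 shift=7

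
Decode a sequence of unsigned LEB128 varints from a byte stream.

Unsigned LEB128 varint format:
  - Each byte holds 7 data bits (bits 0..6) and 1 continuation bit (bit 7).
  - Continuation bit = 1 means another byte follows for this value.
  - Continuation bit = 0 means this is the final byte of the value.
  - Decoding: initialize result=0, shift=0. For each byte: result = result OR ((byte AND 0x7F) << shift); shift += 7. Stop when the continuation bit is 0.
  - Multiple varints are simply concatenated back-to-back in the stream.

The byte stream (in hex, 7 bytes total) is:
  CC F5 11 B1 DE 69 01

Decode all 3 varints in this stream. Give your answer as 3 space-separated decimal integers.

  byte[0]=0xCC cont=1 payload=0x4C=76: acc |= 76<<0 -> acc=76 shift=7
  byte[1]=0xF5 cont=1 payload=0x75=117: acc |= 117<<7 -> acc=15052 shift=14
  byte[2]=0x11 cont=0 payload=0x11=17: acc |= 17<<14 -> acc=293580 shift=21 [end]
Varint 1: bytes[0:3] = CC F5 11 -> value 293580 (3 byte(s))
  byte[3]=0xB1 cont=1 payload=0x31=49: acc |= 49<<0 -> acc=49 shift=7
  byte[4]=0xDE cont=1 payload=0x5E=94: acc |= 94<<7 -> acc=12081 shift=14
  byte[5]=0x69 cont=0 payload=0x69=105: acc |= 105<<14 -> acc=1732401 shift=21 [end]
Varint 2: bytes[3:6] = B1 DE 69 -> value 1732401 (3 byte(s))
  byte[6]=0x01 cont=0 payload=0x01=1: acc |= 1<<0 -> acc=1 shift=7 [end]
Varint 3: bytes[6:7] = 01 -> value 1 (1 byte(s))

Answer: 293580 1732401 1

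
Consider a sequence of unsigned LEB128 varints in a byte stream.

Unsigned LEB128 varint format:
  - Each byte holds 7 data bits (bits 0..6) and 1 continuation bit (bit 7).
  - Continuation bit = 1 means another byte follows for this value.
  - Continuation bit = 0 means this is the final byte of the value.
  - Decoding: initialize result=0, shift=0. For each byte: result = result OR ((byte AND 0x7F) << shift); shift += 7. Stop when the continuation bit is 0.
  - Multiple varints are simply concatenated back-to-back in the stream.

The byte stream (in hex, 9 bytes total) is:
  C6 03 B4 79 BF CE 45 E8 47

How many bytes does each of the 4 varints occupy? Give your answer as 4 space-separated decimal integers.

Answer: 2 2 3 2

Derivation:
  byte[0]=0xC6 cont=1 payload=0x46=70: acc |= 70<<0 -> acc=70 shift=7
  byte[1]=0x03 cont=0 payload=0x03=3: acc |= 3<<7 -> acc=454 shift=14 [end]
Varint 1: bytes[0:2] = C6 03 -> value 454 (2 byte(s))
  byte[2]=0xB4 cont=1 payload=0x34=52: acc |= 52<<0 -> acc=52 shift=7
  byte[3]=0x79 cont=0 payload=0x79=121: acc |= 121<<7 -> acc=15540 shift=14 [end]
Varint 2: bytes[2:4] = B4 79 -> value 15540 (2 byte(s))
  byte[4]=0xBF cont=1 payload=0x3F=63: acc |= 63<<0 -> acc=63 shift=7
  byte[5]=0xCE cont=1 payload=0x4E=78: acc |= 78<<7 -> acc=10047 shift=14
  byte[6]=0x45 cont=0 payload=0x45=69: acc |= 69<<14 -> acc=1140543 shift=21 [end]
Varint 3: bytes[4:7] = BF CE 45 -> value 1140543 (3 byte(s))
  byte[7]=0xE8 cont=1 payload=0x68=104: acc |= 104<<0 -> acc=104 shift=7
  byte[8]=0x47 cont=0 payload=0x47=71: acc |= 71<<7 -> acc=9192 shift=14 [end]
Varint 4: bytes[7:9] = E8 47 -> value 9192 (2 byte(s))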